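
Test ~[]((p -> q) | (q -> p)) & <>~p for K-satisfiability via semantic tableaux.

1. ~[]((p -> q) | (q -> p)) & <>~p, w0
2. ~[]((p -> q) | (q -> p)), w0
3. <>~p, w0
4. ~((p -> q) | (q -> p)), w1
5. ~(p -> q), w1
6. ~(q -> p), w1
7. p, w1
8. ~q, w1
9. q, w1
10. ~p, w1
Accessibility: w0Rw1
Branch closes: q and ~q both at w1.
Every branch closes; the branch above is one of them.

Unsatisfiable (every branch closes)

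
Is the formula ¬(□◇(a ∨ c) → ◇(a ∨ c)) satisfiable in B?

No, unsatisfiable

1. ¬(□◇(a ∨ c) → ◇(a ∨ c)), w0
2. □◇(a ∨ c), w0
3. ¬◇(a ∨ c), w0
4. ◇(a ∨ c), w0
5. ¬(a ∨ c), w0
6. ¬a, w0
7. ¬c, w0
8. a ∨ c, w1
9. ◇(a ∨ c), w1
10. ¬(a ∨ c), w1
11. ¬a, w1
12. ¬c, w1
13. c, w1
Accessibility: w0Rw0, w0Rw1, w1Rw0, w1Rw1
Branch closes: c and ¬c both at w1.
Every branch closes; the branch above is one of them.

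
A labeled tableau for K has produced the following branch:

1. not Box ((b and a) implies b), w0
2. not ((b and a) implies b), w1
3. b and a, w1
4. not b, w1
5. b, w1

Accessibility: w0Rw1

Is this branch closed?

Yes, closed

Both b and not b appear at w1.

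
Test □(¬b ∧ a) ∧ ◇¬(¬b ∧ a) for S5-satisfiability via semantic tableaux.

Unsatisfiable (every branch closes)

1. □(¬b ∧ a) ∧ ◇¬(¬b ∧ a), 0
2. □(¬b ∧ a), 0   [∧-rule on 1]
3. ◇¬(¬b ∧ a), 0   [∧-rule on 1]
4. ¬b ∧ a, 0   [□-rule on 2 via 0R0]
5. ¬b, 0   [∧-rule on 4]
6. a, 0   [∧-rule on 4]
7. ¬(¬b ∧ a), 1   [◇-rule on 3: fresh world 1, 0R1]
8. ¬b ∧ a, 1   [□-rule on 2 via 0R1]
9. ¬b, 1   [∧-rule on 8]
10. a, 1   [∧-rule on 8]
11. ¬a, 1   [¬∧-rule on 7 (branches; this branch)]
Accessibility: 0R0, 0R1, 1R0, 1R1
Branch closes: a and ¬a both at 1.
All branches of the tableau close; one closing branch shown above.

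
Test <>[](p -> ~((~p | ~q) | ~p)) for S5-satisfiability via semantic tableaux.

Yes, satisfiable

1. <>[](p -> ~((~p | ~q) | ~p)), u
2. [](p -> ~((~p | ~q) | ~p)), v   [<>-rule on 1: fresh world v, uRv]
3. p -> ~((~p | ~q) | ~p), u   [[]-rule on 2 via vRu]
4. p -> ~((~p | ~q) | ~p), v   [[]-rule on 2 via vRv]
5. ~((~p | ~q) | ~p), u   [->-rule on 3 (branches; this branch)]
6. ~(~p | ~q), u   [~|-rule on 5]
7. p, u   [~|-rule on 5]
8. q, u   [~|-rule on 6]
9. ~((~p | ~q) | ~p), v   [->-rule on 4 (branches; this branch)]
10. ~(~p | ~q), v   [~|-rule on 9]
11. p, v   [~|-rule on 9]
12. q, v   [~|-rule on 10]
Accessibility: uRu, uRv, vRu, vRv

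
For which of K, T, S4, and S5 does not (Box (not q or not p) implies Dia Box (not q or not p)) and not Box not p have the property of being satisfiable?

K

K-tableau for the formula:
1. not (Box (not q or not p) implies Dia Box (not q or not p)) and not Box not p, w0
2. not (Box (not q or not p) implies Dia Box (not q or not p)), w0   [and-rule on 1]
3. not Box not p, w0   [and-rule on 1]
4. Box (not q or not p), w0   [neg-implies-rule on 2]
5. not Dia Box (not q or not p), w0   [neg-implies-rule on 2]
6. p, w1   [neg-Box-rule on 3: fresh world w1, w0Rw1]
7. not q or not p, w1   [Box-rule on 4 via w0Rw1]
8. not Box (not q or not p), w1   [neg-Dia-rule on 5 via w0Rw1]
9. not q, w1   [or-rule on 7 (branches; this branch)]
10. not (not q or not p), w2   [neg-Box-rule on 8: fresh world w2, w1Rw2]
11. q, w2   [neg-or-rule on 10]
12. p, w2   [neg-or-rule on 10]
Accessibility: w0Rw1, w1Rw2
Complete open branch: satisfiable in K.
T-tableau for the formula:
1. not (Box (not q or not p) implies Dia Box (not q or not p)) and not Box not p, w0
2. not (Box (not q or not p) implies Dia Box (not q or not p)), w0   [and-rule on 1]
3. not Box not p, w0   [and-rule on 1]
4. Box (not q or not p), w0   [neg-implies-rule on 2]
5. not Dia Box (not q or not p), w0   [neg-implies-rule on 2]
6. not q or not p, w0   [Box-rule on 4 via w0Rw0]
7. not Box (not q or not p), w0   [neg-Dia-rule on 5 via w0Rw0]
8. not p, w0   [or-rule on 6 (branches; this branch)]
9. p, w1   [neg-Box-rule on 3: fresh world w1, w0Rw1]
10. not q or not p, w1   [Box-rule on 4 via w0Rw1]
11. not Box (not q or not p), w1   [neg-Dia-rule on 5 via w0Rw1]
12. not q, w1   [or-rule on 10 (branches; this branch)]
13. not (not q or not p), w2   [neg-Box-rule on 7: fresh world w2, w0Rw2]
14. q, w2   [neg-or-rule on 13]
15. p, w2   [neg-or-rule on 13]
16. not q or not p, w2   [Box-rule on 4 via w0Rw2]
17. not Box (not q or not p), w2   [neg-Dia-rule on 5 via w0Rw2]
18. not p, w2   [or-rule on 16 (branches; this branch)]
Accessibility: w0Rw0, w0Rw1, w0Rw2, w1Rw1, w2Rw2
Branch closes: p and not p both at w2.
Every branch closes (one shown): unsatisfiable in T, hence also in S4, S5 (every S4/S5-frame is a T-frame).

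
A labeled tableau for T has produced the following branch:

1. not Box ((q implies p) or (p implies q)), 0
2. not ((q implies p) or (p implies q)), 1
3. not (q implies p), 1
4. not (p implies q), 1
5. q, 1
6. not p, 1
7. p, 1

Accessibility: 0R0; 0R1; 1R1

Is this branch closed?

Closed

Both p and not p appear at 1.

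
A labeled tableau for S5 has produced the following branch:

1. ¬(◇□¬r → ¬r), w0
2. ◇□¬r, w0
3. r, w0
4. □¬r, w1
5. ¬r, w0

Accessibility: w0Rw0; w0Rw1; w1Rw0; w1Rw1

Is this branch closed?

Closed

Both r and ¬r appear at w0.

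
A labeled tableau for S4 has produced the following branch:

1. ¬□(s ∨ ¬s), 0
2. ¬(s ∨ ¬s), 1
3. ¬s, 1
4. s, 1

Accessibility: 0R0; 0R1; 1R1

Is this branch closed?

Both s and ¬s appear at 1.

Yes, closed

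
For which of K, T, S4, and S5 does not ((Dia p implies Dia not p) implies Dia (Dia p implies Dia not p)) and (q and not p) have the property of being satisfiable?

K

T-tableau for the formula:
1. not ((Dia p implies Dia not p) implies Dia (Dia p implies Dia not p)) and (q and not p), w0
2. not ((Dia p implies Dia not p) implies Dia (Dia p implies Dia not p)), w0
3. q and not p, w0
4. Dia p implies Dia not p, w0
5. not Dia (Dia p implies Dia not p), w0
6. q, w0
7. not p, w0
8. not (Dia p implies Dia not p), w0
9. Dia p, w0
10. not Dia not p, w0
11. p, w0
Accessibility: w0Rw0
Branch closes: p and not p both at w0.
Every branch closes (one shown): unsatisfiable in T, hence also in S4, S5 (every S4/S5-frame is a T-frame).
K-tableau for the formula:
1. not ((Dia p implies Dia not p) implies Dia (Dia p implies Dia not p)) and (q and not p), w0
2. not ((Dia p implies Dia not p) implies Dia (Dia p implies Dia not p)), w0
3. q and not p, w0
4. Dia p implies Dia not p, w0
5. not Dia (Dia p implies Dia not p), w0
6. q, w0
7. not p, w0
8. Dia not p, w0
9. not p, w1
10. not (Dia p implies Dia not p), w1
11. Dia p, w1
12. not Dia not p, w1
13. p, w2
Accessibility: w0Rw1, w1Rw2
Complete open branch: satisfiable in K.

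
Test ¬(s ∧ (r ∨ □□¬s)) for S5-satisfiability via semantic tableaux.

Satisfiable

1. ¬(s ∧ (r ∨ □□¬s)), w0
2. ¬(r ∨ □□¬s), w0
3. ¬r, w0
4. ¬□□¬s, w0
5. ¬□¬s, w1
6. s, w2
Accessibility: w0Rw0, w0Rw1, w0Rw2, w1Rw0, w1Rw1, w1Rw2, w2Rw0, w2Rw1, w2Rw2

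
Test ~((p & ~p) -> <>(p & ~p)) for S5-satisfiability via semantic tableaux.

1. ~((p & ~p) -> <>(p & ~p)), w0
2. p & ~p, w0   [~->-rule on 1]
3. ~<>(p & ~p), w0   [~->-rule on 1]
4. p, w0   [&-rule on 2]
5. ~p, w0   [&-rule on 2]
Accessibility: w0Rw0
Branch closes: p and ~p both at w0.
(One branch shown.) All branches close.

No, unsatisfiable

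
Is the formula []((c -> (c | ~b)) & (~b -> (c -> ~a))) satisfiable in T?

Satisfiable (open branch found)

1. []((c -> (c | ~b)) & (~b -> (c -> ~a))), u
2. (c -> (c | ~b)) & (~b -> (c -> ~a)), u   [[]-rule on 1 via uRu]
3. c -> (c | ~b), u   [&-rule on 2]
4. ~b -> (c -> ~a), u   [&-rule on 2]
5. c | ~b, u   [->-rule on 3 (branches; this branch)]
6. c -> ~a, u   [->-rule on 4 (branches; this branch)]
7. ~b, u   [|-rule on 5 (branches; this branch)]
8. ~a, u   [->-rule on 6 (branches; this branch)]
Accessibility: uRu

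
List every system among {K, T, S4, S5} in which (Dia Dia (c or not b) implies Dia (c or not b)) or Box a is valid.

T-tableau for the negation not ((Dia Dia (c or not b) implies Dia (c or not b)) or Box a):
1. not ((Dia Dia (c or not b) implies Dia (c or not b)) or Box a), w0
2. not (Dia Dia (c or not b) implies Dia (c or not b)), w0
3. not Box a, w0
4. Dia Dia (c or not b), w0
5. not Dia (c or not b), w0
6. not (c or not b), w0
7. not c, w0
8. b, w0
9. not a, w1
10. not (c or not b), w1
11. not c, w1
12. b, w1
13. Dia (c or not b), w2
14. not (c or not b), w2
15. not c, w2
16. b, w2
17. c or not b, w3
18. not b, w3
Accessibility: w0Rw0, w0Rw1, w0Rw2, w1Rw1, w2Rw2, w2Rw3, w3Rw3
Complete open branch: countermodel on a T-frame, so not valid in T, nor in K (the same frame is also a K-frame).
S4-tableau for the negation not ((Dia Dia (c or not b) implies Dia (c or not b)) or Box a):
1. not ((Dia Dia (c or not b) implies Dia (c or not b)) or Box a), w0
2. not (Dia Dia (c or not b) implies Dia (c or not b)), w0
3. not Box a, w0
4. Dia Dia (c or not b), w0
5. not Dia (c or not b), w0
6. not (c or not b), w0
7. not c, w0
8. b, w0
9. not a, w1
10. not (c or not b), w1
11. not c, w1
12. b, w1
13. Dia (c or not b), w2
14. not (c or not b), w2
15. not c, w2
16. b, w2
17. c or not b, w3
18. not (c or not b), w3
19. not c, w3
20. b, w3
21. not b, w3
Accessibility: w0Rw0, w0Rw1, w0Rw2, w0Rw3, w1Rw1, w2Rw2, w2Rw3, w3Rw3
Branch closes: b and not b both at w3.
Every branch closes (one shown): valid in S4, hence also in S5 (every theorem of S4 is a theorem of S5).

S4, S5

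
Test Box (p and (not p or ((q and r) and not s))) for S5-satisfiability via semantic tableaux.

1. Box (p and (not p or ((q and r) and not s))), u
2. p and (not p or ((q and r) and not s)), u   [Box-rule on 1 via uRu]
3. p, u   [and-rule on 2]
4. not p or ((q and r) and not s), u   [and-rule on 2]
5. (q and r) and not s, u   [or-rule on 4 (branches; this branch)]
6. q and r, u   [and-rule on 5]
7. not s, u   [and-rule on 5]
8. q, u   [and-rule on 6]
9. r, u   [and-rule on 6]
Accessibility: uRu

Satisfiable (open branch found)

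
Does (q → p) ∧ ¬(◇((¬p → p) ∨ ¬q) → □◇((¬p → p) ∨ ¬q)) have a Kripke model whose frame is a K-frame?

Satisfiable

1. (q → p) ∧ ¬(◇((¬p → p) ∨ ¬q) → □◇((¬p → p) ∨ ¬q)), 0
2. q → p, 0
3. ¬(◇((¬p → p) ∨ ¬q) → □◇((¬p → p) ∨ ¬q)), 0
4. ◇((¬p → p) ∨ ¬q), 0
5. ¬□◇((¬p → p) ∨ ¬q), 0
6. p, 0
7. (¬p → p) ∨ ¬q, 1
8. ¬q, 1
9. ¬◇((¬p → p) ∨ ¬q), 2
Accessibility: 0R1, 0R2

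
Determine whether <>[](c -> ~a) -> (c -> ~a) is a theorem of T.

Tableau for the negation ~(<>[](c -> ~a) -> (c -> ~a)):
1. ~(<>[](c -> ~a) -> (c -> ~a)), u
2. <>[](c -> ~a), u
3. ~(c -> ~a), u
4. c, u
5. a, u
6. [](c -> ~a), v
7. c -> ~a, v
8. ~a, v
Accessibility: uRu, uRv, vRv
The negation has an open branch (countermodel exists).

No, not valid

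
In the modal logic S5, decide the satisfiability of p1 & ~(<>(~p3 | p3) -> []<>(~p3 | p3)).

1. p1 & ~(<>(~p3 | p3) -> []<>(~p3 | p3)), 0
2. p1, 0
3. ~(<>(~p3 | p3) -> []<>(~p3 | p3)), 0
4. <>(~p3 | p3), 0
5. ~[]<>(~p3 | p3), 0
6. ~p3 | p3, 1
7. p3, 1
8. ~<>(~p3 | p3), 2
9. ~(~p3 | p3), 0
10. p3, 0
11. ~p3, 0
Accessibility: 0R0, 0R1, 0R2, 1R0, 1R1, 1R2, 2R0, 2R1, 2R2
Branch closes: p3 and ~p3 both at 0.
(One branch shown.) All branches close.

Unsatisfiable (every branch closes)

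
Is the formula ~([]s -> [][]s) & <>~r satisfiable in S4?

Unsatisfiable

1. ~([]s -> [][]s) & <>~r, u
2. ~([]s -> [][]s), u
3. <>~r, u
4. []s, u
5. ~[][]s, u
6. s, u
7. ~r, v
8. s, v
9. ~[]s, w
10. s, w
11. ~s, x
12. s, x
Accessibility: uRu, uRv, uRw, uRx, vRv, wRw, wRx, xRx
Branch closes: s and ~s both at x.
(One branch shown.) All branches close.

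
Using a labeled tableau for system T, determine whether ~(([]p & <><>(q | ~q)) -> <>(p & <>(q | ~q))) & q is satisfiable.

1. ~(([]p & <><>(q | ~q)) -> <>(p & <>(q | ~q))) & q, 0
2. ~(([]p & <><>(q | ~q)) -> <>(p & <>(q | ~q))), 0   [&-rule on 1]
3. q, 0   [&-rule on 1]
4. []p & <><>(q | ~q), 0   [~->-rule on 2]
5. ~<>(p & <>(q | ~q)), 0   [~->-rule on 2]
6. []p, 0   [&-rule on 4]
7. <><>(q | ~q), 0   [&-rule on 4]
8. ~(p & <>(q | ~q)), 0   [~<>-rule on 5 via 0R0]
9. p, 0   [[]-rule on 6 via 0R0]
10. ~<>(q | ~q), 0   [~&-rule on 8 (branches; this branch)]
11. ~(q | ~q), 0   [~<>-rule on 10 via 0R0]
12. ~q, 0   [~|-rule on 11]
Accessibility: 0R0
Branch closes: q and ~q both at 0.
Every branch closes; the branch above is one of them.

No, unsatisfiable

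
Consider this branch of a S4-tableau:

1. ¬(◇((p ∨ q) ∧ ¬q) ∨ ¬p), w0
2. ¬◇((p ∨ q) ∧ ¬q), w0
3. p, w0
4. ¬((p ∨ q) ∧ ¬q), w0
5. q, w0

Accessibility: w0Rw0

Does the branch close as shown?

There is no literal clash: for every atom and world, at most one sign appears.

Not closed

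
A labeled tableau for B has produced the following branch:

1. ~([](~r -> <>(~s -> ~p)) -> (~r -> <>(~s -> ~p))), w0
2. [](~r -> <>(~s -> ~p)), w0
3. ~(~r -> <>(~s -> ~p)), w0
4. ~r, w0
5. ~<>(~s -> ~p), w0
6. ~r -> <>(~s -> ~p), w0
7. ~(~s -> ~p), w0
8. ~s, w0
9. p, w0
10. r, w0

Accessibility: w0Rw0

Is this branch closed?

Both r and ~r appear at w0.

Yes, closed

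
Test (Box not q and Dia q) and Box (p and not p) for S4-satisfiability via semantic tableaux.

Unsatisfiable

1. (Box not q and Dia q) and Box (p and not p), w0
2. Box not q and Dia q, w0   [and-rule on 1]
3. Box (p and not p), w0   [and-rule on 1]
4. Box not q, w0   [and-rule on 2]
5. Dia q, w0   [and-rule on 2]
6. p and not p, w0   [Box-rule on 3 via w0Rw0]
7. p, w0   [and-rule on 6]
8. not p, w0   [and-rule on 6]
Accessibility: w0Rw0
Branch closes: p and not p both at w0.
(One branch shown.) All branches close.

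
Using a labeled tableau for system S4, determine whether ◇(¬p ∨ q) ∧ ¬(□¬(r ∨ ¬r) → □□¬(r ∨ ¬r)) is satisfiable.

Unsatisfiable

1. ◇(¬p ∨ q) ∧ ¬(□¬(r ∨ ¬r) → □□¬(r ∨ ¬r)), 0
2. ◇(¬p ∨ q), 0
3. ¬(□¬(r ∨ ¬r) → □□¬(r ∨ ¬r)), 0
4. □¬(r ∨ ¬r), 0
5. ¬□□¬(r ∨ ¬r), 0
6. ¬(r ∨ ¬r), 0
7. ¬r, 0
8. r, 0
Accessibility: 0R0
Branch closes: r and ¬r both at 0.
All branches of the tableau close; one closing branch shown above.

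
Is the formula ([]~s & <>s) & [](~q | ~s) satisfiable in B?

1. ([]~s & <>s) & [](~q | ~s), w0
2. []~s & <>s, w0
3. [](~q | ~s), w0
4. []~s, w0
5. <>s, w0
6. ~q | ~s, w0
7. ~s, w0
8. s, w1
9. ~q | ~s, w1
10. ~s, w1
Accessibility: w0Rw0, w0Rw1, w1Rw0, w1Rw1
Branch closes: s and ~s both at w1.
(One branch shown.) All branches close.

Unsatisfiable (every branch closes)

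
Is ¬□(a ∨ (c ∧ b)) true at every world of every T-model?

No, not valid

Tableau for the negation □(a ∨ (c ∧ b)):
1. □(a ∨ (c ∧ b)), 0
2. a ∨ (c ∧ b), 0
3. c ∧ b, 0
4. c, 0
5. b, 0
Accessibility: 0R0
The negation has an open branch (countermodel exists).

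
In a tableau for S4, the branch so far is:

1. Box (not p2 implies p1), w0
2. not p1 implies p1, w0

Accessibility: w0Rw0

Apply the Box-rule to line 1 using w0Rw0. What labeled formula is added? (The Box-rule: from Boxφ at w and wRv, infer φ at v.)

not p2 implies p1, w0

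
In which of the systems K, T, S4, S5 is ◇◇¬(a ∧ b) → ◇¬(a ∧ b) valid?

S4, S5

S4-tableau for the negation ¬(◇◇¬(a ∧ b) → ◇¬(a ∧ b)):
1. ¬(◇◇¬(a ∧ b) → ◇¬(a ∧ b)), u
2. ◇◇¬(a ∧ b), u
3. ¬◇¬(a ∧ b), u
4. a ∧ b, u
5. a, u
6. b, u
7. ◇¬(a ∧ b), v
8. a ∧ b, v
9. a, v
10. b, v
11. ¬(a ∧ b), w
12. a ∧ b, w
13. a, w
14. b, w
15. ¬b, w
Accessibility: uRu, uRv, uRw, vRv, vRw, wRw
Branch closes: b and ¬b both at w.
Every branch closes (one shown): valid in S4, hence also in S5 (every theorem of S4 is a theorem of S5).
T-tableau for the negation ¬(◇◇¬(a ∧ b) → ◇¬(a ∧ b)):
1. ¬(◇◇¬(a ∧ b) → ◇¬(a ∧ b)), u
2. ◇◇¬(a ∧ b), u
3. ¬◇¬(a ∧ b), u
4. a ∧ b, u
5. a, u
6. b, u
7. ◇¬(a ∧ b), v
8. a ∧ b, v
9. a, v
10. b, v
11. ¬(a ∧ b), w
12. ¬b, w
Accessibility: uRu, uRv, vRv, vRw, wRw
Complete open branch: countermodel on a T-frame, so not valid in T, nor in K (the same frame is also a K-frame).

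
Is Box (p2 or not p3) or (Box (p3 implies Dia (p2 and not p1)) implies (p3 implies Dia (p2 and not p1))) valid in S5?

Valid

Tableau for the negation not (Box (p2 or not p3) or (Box (p3 implies Dia (p2 and not p1)) implies (p3 implies Dia (p2 and not p1)))):
1. not (Box (p2 or not p3) or (Box (p3 implies Dia (p2 and not p1)) implies (p3 implies Dia (p2 and not p1)))), w0
2. not Box (p2 or not p3), w0
3. not (Box (p3 implies Dia (p2 and not p1)) implies (p3 implies Dia (p2 and not p1))), w0
4. Box (p3 implies Dia (p2 and not p1)), w0
5. not (p3 implies Dia (p2 and not p1)), w0
6. p3, w0
7. not Dia (p2 and not p1), w0
8. p3 implies Dia (p2 and not p1), w0
9. not (p2 and not p1), w0
10. Dia (p2 and not p1), w0
11. p1, w0
12. not (p2 or not p3), w1
13. not p2, w1
14. p3, w1
15. p3 implies Dia (p2 and not p1), w1
16. not (p2 and not p1), w1
17. Dia (p2 and not p1), w1
18. p1, w1
19. p2 and not p1, w2
20. p2, w2
21. not p1, w2
22. p3 implies Dia (p2 and not p1), w2
23. not (p2 and not p1), w2
24. Dia (p2 and not p1), w2
25. p1, w2
Accessibility: w0Rw0, w0Rw1, w0Rw2, w1Rw0, w1Rw1, w1Rw2, w2Rw0, w2Rw1, w2Rw2
Branch closes: p1 and not p1 both at w2.
All branches of the negation close; one closing branch shown above.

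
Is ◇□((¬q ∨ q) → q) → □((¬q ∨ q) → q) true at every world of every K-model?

Tableau for the negation ¬(◇□((¬q ∨ q) → q) → □((¬q ∨ q) → q)):
1. ¬(◇□((¬q ∨ q) → q) → □((¬q ∨ q) → q)), w0
2. ◇□((¬q ∨ q) → q), w0   [¬→-rule on 1]
3. ¬□((¬q ∨ q) → q), w0   [¬→-rule on 1]
4. □((¬q ∨ q) → q), w1   [◇-rule on 2: fresh world w1, w0Rw1]
5. ¬((¬q ∨ q) → q), w2   [¬□-rule on 3: fresh world w2, w0Rw2]
6. ¬q ∨ q, w2   [¬→-rule on 5]
7. ¬q, w2   [¬→-rule on 5]
Accessibility: w0Rw1, w0Rw2
The negation has an open branch (countermodel exists).

No, not valid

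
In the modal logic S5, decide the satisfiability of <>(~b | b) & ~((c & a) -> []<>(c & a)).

Unsatisfiable

1. <>(~b | b) & ~((c & a) -> []<>(c & a)), w0
2. <>(~b | b), w0   [&-rule on 1]
3. ~((c & a) -> []<>(c & a)), w0   [&-rule on 1]
4. c & a, w0   [~->-rule on 3]
5. ~[]<>(c & a), w0   [~->-rule on 3]
6. c, w0   [&-rule on 4]
7. a, w0   [&-rule on 4]
8. ~b | b, w1   [<>-rule on 2: fresh world w1, w0Rw1]
9. b, w1   [|-rule on 8 (branches; this branch)]
10. ~<>(c & a), w2   [~[]-rule on 5: fresh world w2, w0Rw2]
11. ~(c & a), w0   [~<>-rule on 10 via w2Rw0]
12. ~(c & a), w1   [~<>-rule on 10 via w2Rw1]
13. ~(c & a), w2   [~<>-rule on 10 via w2Rw2]
14. ~a, w0   [~&-rule on 11 (branches; this branch)]
Accessibility: w0Rw0, w0Rw1, w0Rw2, w1Rw0, w1Rw1, w1Rw2, w2Rw0, w2Rw1, w2Rw2
Branch closes: a and ~a both at w0.
Every branch closes; the branch above is one of them.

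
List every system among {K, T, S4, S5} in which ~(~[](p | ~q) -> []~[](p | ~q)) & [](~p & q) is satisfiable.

K-tableau for the formula:
1. ~(~[](p | ~q) -> []~[](p | ~q)) & [](~p & q), u
2. ~(~[](p | ~q) -> []~[](p | ~q)), u
3. [](~p & q), u
4. ~[](p | ~q), u
5. ~[]~[](p | ~q), u
6. ~(p | ~q), v
7. ~p, v
8. q, v
9. ~p & q, v
10. [](p | ~q), w
11. ~p & q, w
12. ~p, w
13. q, w
Accessibility: uRv, uRw
Complete open branch: satisfiable in K.
T-tableau for the formula:
1. ~(~[](p | ~q) -> []~[](p | ~q)) & [](~p & q), u
2. ~(~[](p | ~q) -> []~[](p | ~q)), u
3. [](~p & q), u
4. ~[](p | ~q), u
5. ~[]~[](p | ~q), u
6. ~p & q, u
7. ~p, u
8. q, u
9. ~(p | ~q), v
10. ~p, v
11. q, v
12. ~p & q, v
13. [](p | ~q), w
14. ~p & q, w
15. ~p, w
16. q, w
17. p | ~q, w
18. ~q, w
Accessibility: uRu, uRv, uRw, vRv, wRw
Branch closes: q and ~q both at w.
Every branch closes (one shown): unsatisfiable in T, hence also in S4, S5 (every S4/S5-frame is a T-frame).

K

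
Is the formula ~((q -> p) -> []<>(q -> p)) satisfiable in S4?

1. ~((q -> p) -> []<>(q -> p)), 0
2. q -> p, 0
3. ~[]<>(q -> p), 0
4. p, 0
5. ~<>(q -> p), 1
6. ~(q -> p), 1
7. q, 1
8. ~p, 1
Accessibility: 0R0, 0R1, 1R1

Satisfiable (open branch found)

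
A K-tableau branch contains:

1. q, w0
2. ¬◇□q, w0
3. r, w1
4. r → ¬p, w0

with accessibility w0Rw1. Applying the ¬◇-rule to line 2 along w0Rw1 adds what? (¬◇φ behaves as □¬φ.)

¬□q, w1

¬◇φ behaves as □¬φ: propagate the negated body to each accessible world.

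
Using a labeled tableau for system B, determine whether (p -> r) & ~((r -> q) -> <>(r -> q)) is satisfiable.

1. (p -> r) & ~((r -> q) -> <>(r -> q)), 0
2. p -> r, 0
3. ~((r -> q) -> <>(r -> q)), 0
4. r -> q, 0
5. ~<>(r -> q), 0
6. ~(r -> q), 0
7. r, 0
8. ~q, 0
9. q, 0
Accessibility: 0R0
Branch closes: q and ~q both at 0.
Every branch closes; the branch above is one of them.

Unsatisfiable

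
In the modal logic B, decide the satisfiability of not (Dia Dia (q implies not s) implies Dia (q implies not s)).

Satisfiable

1. not (Dia Dia (q implies not s) implies Dia (q implies not s)), w0
2. Dia Dia (q implies not s), w0
3. not Dia (q implies not s), w0
4. not (q implies not s), w0
5. q, w0
6. s, w0
7. Dia (q implies not s), w1
8. not (q implies not s), w1
9. q, w1
10. s, w1
11. q implies not s, w2
12. not s, w2
Accessibility: w0Rw0, w0Rw1, w1Rw0, w1Rw1, w1Rw2, w2Rw1, w2Rw2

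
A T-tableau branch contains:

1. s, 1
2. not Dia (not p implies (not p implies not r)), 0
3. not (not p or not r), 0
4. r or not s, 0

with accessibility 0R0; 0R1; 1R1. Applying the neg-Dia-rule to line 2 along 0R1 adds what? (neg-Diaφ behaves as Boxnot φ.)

neg-Diaφ behaves as Boxnot φ: propagate the negated body to each accessible world.

not (not p implies (not p implies not r)), 1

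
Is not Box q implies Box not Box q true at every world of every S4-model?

Tableau for the negation not (not Box q implies Box not Box q):
1. not (not Box q implies Box not Box q), w0
2. not Box q, w0   [neg-implies-rule on 1]
3. not Box not Box q, w0   [neg-implies-rule on 1]
4. not q, w1   [neg-Box-rule on 2: fresh world w1, w0Rw1]
5. Box q, w2   [neg-Box-rule on 3: fresh world w2, w0Rw2]
6. q, w2   [Box-rule on 5 via w2Rw2]
Accessibility: w0Rw0, w0Rw1, w0Rw2, w1Rw1, w2Rw2
The negation has an open branch (countermodel exists).

No, not valid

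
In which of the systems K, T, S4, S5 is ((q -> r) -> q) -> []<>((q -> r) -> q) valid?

S5

S4-tableau for the negation ~(((q -> r) -> q) -> []<>((q -> r) -> q)):
1. ~(((q -> r) -> q) -> []<>((q -> r) -> q)), w0
2. (q -> r) -> q, w0
3. ~[]<>((q -> r) -> q), w0
4. q, w0
5. ~<>((q -> r) -> q), w1
6. ~((q -> r) -> q), w1
7. q -> r, w1
8. ~q, w1
9. r, w1
Accessibility: w0Rw0, w0Rw1, w1Rw1
Complete open branch: countermodel on an S4-frame, so not valid in S4, nor in K, T (the same frame is also a K-frame and a T-frame).
S5-tableau for the negation ~(((q -> r) -> q) -> []<>((q -> r) -> q)):
1. ~(((q -> r) -> q) -> []<>((q -> r) -> q)), w0
2. (q -> r) -> q, w0
3. ~[]<>((q -> r) -> q), w0
4. ~(q -> r), w0
5. q, w0
6. ~r, w0
7. ~<>((q -> r) -> q), w1
8. ~((q -> r) -> q), w0
9. q -> r, w0
10. ~q, w0
Accessibility: w0Rw0, w0Rw1, w1Rw0, w1Rw1
Branch closes: q and ~q both at w0.
Every branch closes (one shown): valid in S5.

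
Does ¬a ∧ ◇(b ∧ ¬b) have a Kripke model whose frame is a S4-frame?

Unsatisfiable

1. ¬a ∧ ◇(b ∧ ¬b), u
2. ¬a, u   [∧-rule on 1]
3. ◇(b ∧ ¬b), u   [∧-rule on 1]
4. b ∧ ¬b, v   [◇-rule on 3: fresh world v, uRv]
5. b, v   [∧-rule on 4]
6. ¬b, v   [∧-rule on 4]
Accessibility: uRu, uRv, vRv
Branch closes: b and ¬b both at v.
Every branch closes; the branch above is one of them.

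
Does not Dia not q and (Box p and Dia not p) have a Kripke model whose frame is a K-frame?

1. not Dia not q and (Box p and Dia not p), w0
2. not Dia not q, w0
3. Box p and Dia not p, w0
4. Box p, w0
5. Dia not p, w0
6. not p, w1
7. q, w1
8. p, w1
Accessibility: w0Rw1
Branch closes: p and not p both at w1.
Every branch closes; the branch above is one of them.

Unsatisfiable (every branch closes)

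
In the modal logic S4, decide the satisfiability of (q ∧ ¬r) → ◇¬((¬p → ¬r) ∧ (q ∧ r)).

1. (q ∧ ¬r) → ◇¬((¬p → ¬r) ∧ (q ∧ r)), u
2. ◇¬((¬p → ¬r) ∧ (q ∧ r)), u
3. ¬((¬p → ¬r) ∧ (q ∧ r)), v
4. ¬(q ∧ r), v
5. ¬r, v
Accessibility: uRu, uRv, vRv

Satisfiable (open branch found)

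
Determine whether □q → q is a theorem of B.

Valid

Tableau for the negation ¬(□q → q):
1. ¬(□q → q), w0
2. □q, w0   [¬→-rule on 1]
3. ¬q, w0   [¬→-rule on 1]
4. q, w0   [□-rule on 2 via w0Rw0]
Accessibility: w0Rw0
Branch closes: q and ¬q both at w0.
All branches of the negation close; one closing branch shown above.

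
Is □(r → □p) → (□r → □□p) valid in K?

Tableau for the negation ¬(□(r → □p) → (□r → □□p)):
1. ¬(□(r → □p) → (□r → □□p)), 0
2. □(r → □p), 0
3. ¬(□r → □□p), 0
4. □r, 0
5. ¬□□p, 0
6. ¬□p, 1
7. r → □p, 1
8. r, 1
9. □p, 1
10. ¬p, 2
11. p, 2
Accessibility: 0R1, 1R2
Branch closes: p and ¬p both at 2.
Every branch of the negation's tableau closes; the branch above is one of them.

Valid in K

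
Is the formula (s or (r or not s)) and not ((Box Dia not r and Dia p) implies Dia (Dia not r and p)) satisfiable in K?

1. (s or (r or not s)) and not ((Box Dia not r and Dia p) implies Dia (Dia not r and p)), 0
2. s or (r or not s), 0
3. not ((Box Dia not r and Dia p) implies Dia (Dia not r and p)), 0
4. Box Dia not r and Dia p, 0
5. not Dia (Dia not r and p), 0
6. Box Dia not r, 0
7. Dia p, 0
8. r or not s, 0
9. not s, 0
10. p, 1
11. not (Dia not r and p), 1
12. Dia not r, 1
13. not Dia not r, 1
14. not r, 2
15. r, 2
Accessibility: 0R1, 1R2
Branch closes: r and not r both at 2.
All branches of the tableau close; one closing branch shown above.

No, unsatisfiable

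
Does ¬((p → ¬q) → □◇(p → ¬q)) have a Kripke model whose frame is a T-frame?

1. ¬((p → ¬q) → □◇(p → ¬q)), 0
2. p → ¬q, 0   [¬→-rule on 1]
3. ¬□◇(p → ¬q), 0   [¬→-rule on 1]
4. ¬q, 0   [→-rule on 2 (branches; this branch)]
5. ¬◇(p → ¬q), 1   [¬□-rule on 3: fresh world 1, 0R1]
6. ¬(p → ¬q), 1   [¬◇-rule on 5 via 1R1]
7. p, 1   [¬→-rule on 6]
8. q, 1   [¬→-rule on 6]
Accessibility: 0R0, 0R1, 1R1

Satisfiable (open branch found)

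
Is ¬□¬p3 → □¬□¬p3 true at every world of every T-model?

Tableau for the negation ¬(¬□¬p3 → □¬□¬p3):
1. ¬(¬□¬p3 → □¬□¬p3), w0
2. ¬□¬p3, w0   [¬→-rule on 1]
3. ¬□¬□¬p3, w0   [¬→-rule on 1]
4. p3, w1   [¬□-rule on 2: fresh world w1, w0Rw1]
5. □¬p3, w2   [¬□-rule on 3: fresh world w2, w0Rw2]
6. ¬p3, w2   [□-rule on 5 via w2Rw2]
Accessibility: w0Rw0, w0Rw1, w0Rw2, w1Rw1, w2Rw2
The negation has an open branch (countermodel exists).

Not valid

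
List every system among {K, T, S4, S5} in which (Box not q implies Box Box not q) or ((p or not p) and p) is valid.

S4-tableau for the negation not ((Box not q implies Box Box not q) or ((p or not p) and p)):
1. not ((Box not q implies Box Box not q) or ((p or not p) and p)), 0
2. not (Box not q implies Box Box not q), 0
3. not ((p or not p) and p), 0
4. Box not q, 0
5. not Box Box not q, 0
6. not q, 0
7. not p, 0
8. not Box not q, 1
9. not q, 1
10. q, 2
11. not q, 2
Accessibility: 0R0, 0R1, 0R2, 1R1, 1R2, 2R2
Branch closes: q and not q both at 2.
Every branch closes (one shown): valid in S4, hence also in S5 (every theorem of S4 is a theorem of S5).
T-tableau for the negation not ((Box not q implies Box Box not q) or ((p or not p) and p)):
1. not ((Box not q implies Box Box not q) or ((p or not p) and p)), 0
2. not (Box not q implies Box Box not q), 0
3. not ((p or not p) and p), 0
4. Box not q, 0
5. not Box Box not q, 0
6. not q, 0
7. not p, 0
8. not Box not q, 1
9. not q, 1
10. q, 2
Accessibility: 0R0, 0R1, 1R1, 1R2, 2R2
Complete open branch: countermodel on a T-frame, so not valid in T, nor in K (the same frame is also a K-frame).

S4, S5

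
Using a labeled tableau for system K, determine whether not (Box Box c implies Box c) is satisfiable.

1. not (Box Box c implies Box c), u
2. Box Box c, u
3. not Box c, u
4. not c, v
5. Box c, v
Accessibility: uRv

Satisfiable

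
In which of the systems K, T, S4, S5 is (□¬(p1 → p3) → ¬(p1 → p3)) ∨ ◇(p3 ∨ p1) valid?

T, S4, S5

T-tableau for the negation ¬((□¬(p1 → p3) → ¬(p1 → p3)) ∨ ◇(p3 ∨ p1)):
1. ¬((□¬(p1 → p3) → ¬(p1 → p3)) ∨ ◇(p3 ∨ p1)), w0
2. ¬(□¬(p1 → p3) → ¬(p1 → p3)), w0
3. ¬◇(p3 ∨ p1), w0
4. □¬(p1 → p3), w0
5. p1 → p3, w0
6. ¬(p3 ∨ p1), w0
7. ¬p3, w0
8. ¬p1, w0
9. ¬(p1 → p3), w0
10. p1, w0
Accessibility: w0Rw0
Branch closes: p1 and ¬p1 both at w0.
Every branch closes (one shown): valid in T, hence also in S4, S5 (every theorem of T is a theorem of S4 and S5).
K-tableau for the negation ¬((□¬(p1 → p3) → ¬(p1 → p3)) ∨ ◇(p3 ∨ p1)):
1. ¬((□¬(p1 → p3) → ¬(p1 → p3)) ∨ ◇(p3 ∨ p1)), w0
2. ¬(□¬(p1 → p3) → ¬(p1 → p3)), w0
3. ¬◇(p3 ∨ p1), w0
4. □¬(p1 → p3), w0
5. p1 → p3, w0
6. p3, w0
Complete open branch: countermodel on a K-frame, so not valid in K.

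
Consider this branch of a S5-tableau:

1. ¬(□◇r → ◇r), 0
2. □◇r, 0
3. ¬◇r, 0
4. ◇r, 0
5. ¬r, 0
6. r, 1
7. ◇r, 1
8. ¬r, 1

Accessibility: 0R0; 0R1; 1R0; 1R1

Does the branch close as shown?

Yes, closed

Both r and ¬r appear at 1.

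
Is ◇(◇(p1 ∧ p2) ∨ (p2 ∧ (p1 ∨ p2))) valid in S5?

No, not valid

Tableau for the negation ¬◇(◇(p1 ∧ p2) ∨ (p2 ∧ (p1 ∨ p2))):
1. ¬◇(◇(p1 ∧ p2) ∨ (p2 ∧ (p1 ∨ p2))), w0
2. ¬(◇(p1 ∧ p2) ∨ (p2 ∧ (p1 ∨ p2))), w0
3. ¬◇(p1 ∧ p2), w0
4. ¬(p2 ∧ (p1 ∨ p2)), w0
5. ¬(p1 ∧ p2), w0
6. ¬(p1 ∨ p2), w0
7. ¬p1, w0
8. ¬p2, w0
Accessibility: w0Rw0
The negation has an open branch (countermodel exists).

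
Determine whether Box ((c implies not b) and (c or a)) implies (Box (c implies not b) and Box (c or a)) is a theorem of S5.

Yes, valid

Tableau for the negation not (Box ((c implies not b) and (c or a)) implies (Box (c implies not b) and Box (c or a))):
1. not (Box ((c implies not b) and (c or a)) implies (Box (c implies not b) and Box (c or a))), w0
2. Box ((c implies not b) and (c or a)), w0
3. not (Box (c implies not b) and Box (c or a)), w0
4. (c implies not b) and (c or a), w0
5. c implies not b, w0
6. c or a, w0
7. not Box (c or a), w0
8. not b, w0
9. a, w0
10. not (c or a), w1
11. not c, w1
12. not a, w1
13. (c implies not b) and (c or a), w1
14. c implies not b, w1
15. c or a, w1
16. not b, w1
17. a, w1
Accessibility: w0Rw0, w0Rw1, w1Rw0, w1Rw1
Branch closes: a and not a both at w1.
Every branch of the negation's tableau closes; the branch above is one of them.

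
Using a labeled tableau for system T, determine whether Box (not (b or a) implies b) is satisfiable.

Satisfiable (open branch found)

1. Box (not (b or a) implies b), w0
2. not (b or a) implies b, w0
3. b, w0
Accessibility: w0Rw0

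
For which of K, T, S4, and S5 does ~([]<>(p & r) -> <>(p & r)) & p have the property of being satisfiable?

T-tableau for the formula:
1. ~([]<>(p & r) -> <>(p & r)) & p, u
2. ~([]<>(p & r) -> <>(p & r)), u
3. p, u
4. []<>(p & r), u
5. ~<>(p & r), u
6. <>(p & r), u
7. ~(p & r), u
8. ~r, u
9. p & r, v
10. p, v
11. r, v
12. <>(p & r), v
13. ~(p & r), v
14. ~r, v
Accessibility: uRu, uRv, vRv
Branch closes: r and ~r both at v.
Every branch closes (one shown): unsatisfiable in T, hence also in S4, S5 (every S4/S5-frame is a T-frame).
K-tableau for the formula:
1. ~([]<>(p & r) -> <>(p & r)) & p, u
2. ~([]<>(p & r) -> <>(p & r)), u
3. p, u
4. []<>(p & r), u
5. ~<>(p & r), u
Complete open branch: satisfiable in K.

K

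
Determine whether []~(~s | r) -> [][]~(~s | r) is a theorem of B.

No, not valid

Tableau for the negation ~([]~(~s | r) -> [][]~(~s | r)):
1. ~([]~(~s | r) -> [][]~(~s | r)), u
2. []~(~s | r), u
3. ~[][]~(~s | r), u
4. ~(~s | r), u
5. s, u
6. ~r, u
7. ~[]~(~s | r), v
8. ~(~s | r), v
9. s, v
10. ~r, v
11. ~s | r, w
12. r, w
Accessibility: uRu, uRv, vRu, vRv, vRw, wRv, wRw
The negation has an open branch (countermodel exists).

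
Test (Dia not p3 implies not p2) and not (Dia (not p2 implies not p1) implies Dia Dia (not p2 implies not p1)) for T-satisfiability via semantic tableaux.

Unsatisfiable

1. (Dia not p3 implies not p2) and not (Dia (not p2 implies not p1) implies Dia Dia (not p2 implies not p1)), w0
2. Dia not p3 implies not p2, w0
3. not (Dia (not p2 implies not p1) implies Dia Dia (not p2 implies not p1)), w0
4. Dia (not p2 implies not p1), w0
5. not Dia Dia (not p2 implies not p1), w0
6. not Dia (not p2 implies not p1), w0
7. not (not p2 implies not p1), w0
8. not p2, w0
9. p1, w0
10. not Dia not p3, w0
11. p3, w0
12. not p2 implies not p1, w1
13. not Dia (not p2 implies not p1), w1
14. not (not p2 implies not p1), w1
15. not p2, w1
16. p1, w1
17. p3, w1
18. not p1, w1
Accessibility: w0Rw0, w0Rw1, w1Rw1
Branch closes: p1 and not p1 both at w1.
All branches of the tableau close; one closing branch shown above.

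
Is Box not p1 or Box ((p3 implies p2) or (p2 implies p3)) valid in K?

Yes, valid

Tableau for the negation not (Box not p1 or Box ((p3 implies p2) or (p2 implies p3))):
1. not (Box not p1 or Box ((p3 implies p2) or (p2 implies p3))), 0
2. not Box not p1, 0
3. not Box ((p3 implies p2) or (p2 implies p3)), 0
4. p1, 1
5. not ((p3 implies p2) or (p2 implies p3)), 2
6. not (p3 implies p2), 2
7. not (p2 implies p3), 2
8. p3, 2
9. not p2, 2
10. p2, 2
11. not p3, 2
Accessibility: 0R1, 0R2
Branch closes: p2 and not p2 both at 2.
All branches of the negation close; one closing branch shown above.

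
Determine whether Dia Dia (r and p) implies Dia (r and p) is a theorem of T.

No, not valid

Tableau for the negation not (Dia Dia (r and p) implies Dia (r and p)):
1. not (Dia Dia (r and p) implies Dia (r and p)), u
2. Dia Dia (r and p), u
3. not Dia (r and p), u
4. not (r and p), u
5. not p, u
6. Dia (r and p), v
7. not (r and p), v
8. not p, v
9. r and p, w
10. r, w
11. p, w
Accessibility: uRu, uRv, vRv, vRw, wRw
The negation has an open branch (countermodel exists).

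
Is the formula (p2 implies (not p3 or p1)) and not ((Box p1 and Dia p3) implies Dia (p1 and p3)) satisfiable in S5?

1. (p2 implies (not p3 or p1)) and not ((Box p1 and Dia p3) implies Dia (p1 and p3)), u
2. p2 implies (not p3 or p1), u
3. not ((Box p1 and Dia p3) implies Dia (p1 and p3)), u
4. Box p1 and Dia p3, u
5. not Dia (p1 and p3), u
6. Box p1, u
7. Dia p3, u
8. not (p1 and p3), u
9. p1, u
10. not p3 or p1, u
11. not p3, u
12. p3, v
13. not (p1 and p3), v
14. p1, v
15. not p3, v
Accessibility: uRu, uRv, vRu, vRv
Branch closes: p3 and not p3 both at v.
All branches of the tableau close; one closing branch shown above.

No, unsatisfiable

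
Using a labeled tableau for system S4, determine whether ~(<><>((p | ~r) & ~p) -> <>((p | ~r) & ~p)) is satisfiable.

1. ~(<><>((p | ~r) & ~p) -> <>((p | ~r) & ~p)), u
2. <><>((p | ~r) & ~p), u
3. ~<>((p | ~r) & ~p), u
4. ~((p | ~r) & ~p), u
5. ~(p | ~r), u
6. ~p, u
7. r, u
8. <>((p | ~r) & ~p), v
9. ~((p | ~r) & ~p), v
10. ~(p | ~r), v
11. ~p, v
12. r, v
13. (p | ~r) & ~p, w
14. p | ~r, w
15. ~p, w
16. ~((p | ~r) & ~p), w
17. ~r, w
18. ~(p | ~r), w
19. r, w
Accessibility: uRu, uRv, uRw, vRv, vRw, wRw
Branch closes: r and ~r both at w.
All branches of the tableau close; one closing branch shown above.

Unsatisfiable (every branch closes)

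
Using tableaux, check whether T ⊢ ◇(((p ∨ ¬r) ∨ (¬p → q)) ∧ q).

No, not valid

Tableau for the negation ¬◇(((p ∨ ¬r) ∨ (¬p → q)) ∧ q):
1. ¬◇(((p ∨ ¬r) ∨ (¬p → q)) ∧ q), w0
2. ¬(((p ∨ ¬r) ∨ (¬p → q)) ∧ q), w0
3. ¬q, w0
Accessibility: w0Rw0
The negation has an open branch (countermodel exists).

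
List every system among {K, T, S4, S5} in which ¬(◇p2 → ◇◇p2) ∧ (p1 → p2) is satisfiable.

K

K-tableau for the formula:
1. ¬(◇p2 → ◇◇p2) ∧ (p1 → p2), u
2. ¬(◇p2 → ◇◇p2), u
3. p1 → p2, u
4. ◇p2, u
5. ¬◇◇p2, u
6. p2, u
7. p2, v
8. ¬◇p2, v
Accessibility: uRv
Complete open branch: satisfiable in K.
T-tableau for the formula:
1. ¬(◇p2 → ◇◇p2) ∧ (p1 → p2), u
2. ¬(◇p2 → ◇◇p2), u
3. p1 → p2, u
4. ◇p2, u
5. ¬◇◇p2, u
6. ¬◇p2, u
7. ¬p2, u
8. ¬p1, u
9. p2, v
10. ¬◇p2, v
11. ¬p2, v
Accessibility: uRu, uRv, vRv
Branch closes: p2 and ¬p2 both at v.
Every branch closes (one shown): unsatisfiable in T, hence also in S4, S5 (every S4/S5-frame is a T-frame).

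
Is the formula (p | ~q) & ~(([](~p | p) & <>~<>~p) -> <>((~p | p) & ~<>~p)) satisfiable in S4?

Unsatisfiable

1. (p | ~q) & ~(([](~p | p) & <>~<>~p) -> <>((~p | p) & ~<>~p)), u
2. p | ~q, u
3. ~(([](~p | p) & <>~<>~p) -> <>((~p | p) & ~<>~p)), u
4. [](~p | p) & <>~<>~p, u
5. ~<>((~p | p) & ~<>~p), u
6. [](~p | p), u
7. <>~<>~p, u
8. ~((~p | p) & ~<>~p), u
9. ~p | p, u
10. ~q, u
11. <>~p, u
12. p, u
13. ~<>~p, v
14. ~((~p | p) & ~<>~p), v
15. ~p | p, v
16. p, v
17. <>~p, v
18. ~p, w
19. ~((~p | p) & ~<>~p), w
20. ~p | p, w
21. <>~p, w
22. ~p, x
23. ~((~p | p) & ~<>~p), x
24. ~p | p, x
25. p, x
Accessibility: uRu, uRv, uRw, uRx, vRv, vRx, wRw, xRx
Branch closes: p and ~p both at x.
Every branch closes; the branch above is one of them.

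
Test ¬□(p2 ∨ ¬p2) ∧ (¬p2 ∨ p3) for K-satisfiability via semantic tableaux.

1. ¬□(p2 ∨ ¬p2) ∧ (¬p2 ∨ p3), 0
2. ¬□(p2 ∨ ¬p2), 0
3. ¬p2 ∨ p3, 0
4. p3, 0
5. ¬(p2 ∨ ¬p2), 1
6. ¬p2, 1
7. p2, 1
Accessibility: 0R1
Branch closes: p2 and ¬p2 both at 1.
All branches of the tableau close; one closing branch shown above.

Unsatisfiable (every branch closes)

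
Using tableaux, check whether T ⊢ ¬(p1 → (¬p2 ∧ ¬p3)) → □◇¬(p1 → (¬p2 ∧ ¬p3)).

Invalid (countermodel exists)

Tableau for the negation ¬(¬(p1 → (¬p2 ∧ ¬p3)) → □◇¬(p1 → (¬p2 ∧ ¬p3))):
1. ¬(¬(p1 → (¬p2 ∧ ¬p3)) → □◇¬(p1 → (¬p2 ∧ ¬p3))), w0
2. ¬(p1 → (¬p2 ∧ ¬p3)), w0
3. ¬□◇¬(p1 → (¬p2 ∧ ¬p3)), w0
4. p1, w0
5. ¬(¬p2 ∧ ¬p3), w0
6. p3, w0
7. ¬◇¬(p1 → (¬p2 ∧ ¬p3)), w1
8. p1 → (¬p2 ∧ ¬p3), w1
9. ¬p2 ∧ ¬p3, w1
10. ¬p2, w1
11. ¬p3, w1
Accessibility: w0Rw0, w0Rw1, w1Rw1
The negation has an open branch (countermodel exists).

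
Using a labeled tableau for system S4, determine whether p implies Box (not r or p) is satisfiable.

1. p implies Box (not r or p), 0
2. Box (not r or p), 0
3. not r or p, 0
4. p, 0
Accessibility: 0R0

Satisfiable (open branch found)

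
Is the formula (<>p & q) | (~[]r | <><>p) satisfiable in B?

Satisfiable (open branch found)

1. (<>p & q) | (~[]r | <><>p), u
2. ~[]r | <><>p, u   [|-rule on 1 (branches; this branch)]
3. <><>p, u   [|-rule on 2 (branches; this branch)]
4. <>p, v   [<>-rule on 3: fresh world v, uRv]
5. p, w   [<>-rule on 4: fresh world w, vRw]
Accessibility: uRu, uRv, vRu, vRv, vRw, wRv, wRw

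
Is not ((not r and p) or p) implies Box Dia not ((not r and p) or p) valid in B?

Tableau for the negation not (not ((not r and p) or p) implies Box Dia not ((not r and p) or p)):
1. not (not ((not r and p) or p) implies Box Dia not ((not r and p) or p)), w0
2. not ((not r and p) or p), w0
3. not Box Dia not ((not r and p) or p), w0
4. not (not r and p), w0
5. not p, w0
6. not Dia not ((not r and p) or p), w1
7. (not r and p) or p, w0
8. (not r and p) or p, w1
9. not r and p, w0
10. not r, w0
11. p, w0
Accessibility: w0Rw0, w0Rw1, w1Rw0, w1Rw1
Branch closes: p and not p both at w0.
Every branch of the negation's tableau closes; the branch above is one of them.

Valid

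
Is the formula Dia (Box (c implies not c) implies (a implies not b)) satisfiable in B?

Yes, satisfiable

1. Dia (Box (c implies not c) implies (a implies not b)), u
2. Box (c implies not c) implies (a implies not b), v   [Dia-rule on 1: fresh world v, uRv]
3. a implies not b, v   [implies-rule on 2 (branches; this branch)]
4. not b, v   [implies-rule on 3 (branches; this branch)]
Accessibility: uRu, uRv, vRu, vRv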